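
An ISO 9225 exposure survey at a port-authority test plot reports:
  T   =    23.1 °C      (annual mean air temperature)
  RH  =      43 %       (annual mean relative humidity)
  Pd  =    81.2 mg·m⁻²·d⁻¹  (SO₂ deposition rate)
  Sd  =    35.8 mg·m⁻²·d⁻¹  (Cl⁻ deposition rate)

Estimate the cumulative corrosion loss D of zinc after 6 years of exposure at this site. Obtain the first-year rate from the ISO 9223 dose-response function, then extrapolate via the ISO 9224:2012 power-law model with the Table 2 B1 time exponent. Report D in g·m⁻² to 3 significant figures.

zinc: f(T) = -0.071·(T−10) [T>10 °C] = -0.9301
  Pd branch = 0.0129·Pd^0.44·e^(0.046·RH+f) = 0.2546 μm/a
  Sd branch = 0.0175·Sd^0.57·e^(0.008·RH+0.085·T) = 1.352 μm/a
  sum: 0.2546 + 1.352 → r_corr = 1.606 μm/a
ISO 9224: D(t) = r_corr · t^b with b = 0.813 (zinc, B1)
  D(6) = 1.606 × 6^0.813 = 1.606 × 4.292 = 6.894 μm
  Mass loss = 6.894 μm × 7.14 g/cm³ = 49.22 g·m⁻²

D(6) = 49.2 g·m⁻²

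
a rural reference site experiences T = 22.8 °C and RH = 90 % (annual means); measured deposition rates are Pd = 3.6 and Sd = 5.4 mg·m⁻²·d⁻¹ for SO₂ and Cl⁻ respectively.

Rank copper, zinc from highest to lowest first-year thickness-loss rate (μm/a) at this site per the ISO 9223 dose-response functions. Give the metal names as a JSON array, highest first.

copper: f(T) = -0.080·(T−10) [T>10 °C] = -1.0240
  SO₂ term: 0.0053·3.6^0.26·exp(0.059·90-1.0240) = 0.5374
  Cl⁻ term: 0.01025·5.4^0.27·exp(0.036·90+0.049·22.8) = 1.261
  sum: 0.5374 + 1.261 → r_corr = 1.799 μm/a
zinc: T>10 °C ⇒ hinge -0.071·(22.8−10) = -0.9088
  SO₂ term: 0.0129·3.6^0.44·exp(0.046·90-0.9088) = 0.5737
  Sd branch = 0.0175·Sd^0.57·e^(0.008·RH+0.085·T) = 0.6529 μm/a
  sum: 0.5737 + 0.6529 → r_corr = 1.227 μm/a
Ordering by μm/a: copper (1.8) > zinc (1.23)

["copper", "zinc"]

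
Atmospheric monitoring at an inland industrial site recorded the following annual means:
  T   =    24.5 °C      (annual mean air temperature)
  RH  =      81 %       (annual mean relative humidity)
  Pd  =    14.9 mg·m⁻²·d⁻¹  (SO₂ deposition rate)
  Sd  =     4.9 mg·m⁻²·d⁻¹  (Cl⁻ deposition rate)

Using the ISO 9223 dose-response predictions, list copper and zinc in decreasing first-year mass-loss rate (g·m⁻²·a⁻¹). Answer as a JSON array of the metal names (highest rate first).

["copper", "zinc"]

copper: temperature factor f = -0.080·(14.5) = -1.1600
  SO₂ term: 0.0053·14.9^0.26·exp(0.059·81-1.1600) = 0.399
  Cl⁻ term: 0.01025·4.9^0.27·exp(0.036·81+0.049·24.5) = 0.9657
  sum: 0.399 + 0.9657 → r_corr = 1.365 μm/a
  mass loss = 1.365 μm/a × 8.96 g/cm³ = 12.23 g·m⁻²·a⁻¹
zinc: T>10 °C ⇒ hinge -0.071·(24.5−10) = -1.0295
  Pd branch = 0.0129·Pd^0.44·e^(0.046·RH+f) = 0.6279 μm/a
  Cl⁻ term: 0.0175·4.9^0.57·exp(0.008·81+0.085·24.5) = 0.6642
  sum: 0.6279 + 0.6642 → r_corr = 1.292 μm/a
  mass loss = 1.292 μm/a × 7.14 g/cm³ = 9.225 g·m⁻²·a⁻¹
Ordering by g·m⁻²·a⁻¹: copper (12.2) > zinc (9.23)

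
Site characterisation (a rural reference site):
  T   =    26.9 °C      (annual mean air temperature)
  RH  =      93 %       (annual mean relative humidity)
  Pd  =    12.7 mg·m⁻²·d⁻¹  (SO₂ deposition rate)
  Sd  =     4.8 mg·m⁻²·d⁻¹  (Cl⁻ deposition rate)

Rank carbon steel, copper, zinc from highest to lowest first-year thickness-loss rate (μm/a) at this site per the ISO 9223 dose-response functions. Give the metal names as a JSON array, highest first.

["carbon steel", "copper", "zinc"]

carbon steel: T>10 °C ⇒ hinge -0.054·(26.9−10) = -0.9126
  sulphur-dioxide contribution → 17.12 μm/a
  chloride contribution → 17.03 μm/a
  ⇒ r_corr(carbon steel) = 34.14 μm/a
copper: T>10 °C ⇒ hinge -0.080·(26.9−10) = -1.3520
  sulphur-dioxide contribution → 0.6413 μm/a
  chloride contribution → 1.664 μm/a
  ⇒ r_corr(copper) = 2.305 μm/a
zinc: f(T) = -0.071·(T−10) [T>10 °C] = -1.1999
  sulphur-dioxide contribution → 0.8572 μm/a
  chloride contribution → 0.8861 μm/a
  total first-year rate 1.743 μm/a
Ordering by μm/a: carbon steel (34.1) > copper (2.31) > zinc (1.74)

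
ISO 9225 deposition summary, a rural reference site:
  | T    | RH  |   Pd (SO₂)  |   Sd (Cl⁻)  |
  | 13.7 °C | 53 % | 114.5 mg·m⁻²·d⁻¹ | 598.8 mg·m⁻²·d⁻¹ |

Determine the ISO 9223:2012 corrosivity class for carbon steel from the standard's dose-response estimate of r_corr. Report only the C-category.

carbon steel: temperature factor f = -0.054·(3.7) = -0.1998
  SO₂ term: 1.77·114.5^0.52·exp(0.02·53-0.1998) = 49.22
  Sd branch = 0.102·Sd^0.62·e^(0.033·RH+0.04·T) = 53.47 μm/a
  sum: 49.22 + 53.47 → r_corr = 102.7 μm/a
103 μm/a falls in (80, 200] for carbon steel → category C5

C5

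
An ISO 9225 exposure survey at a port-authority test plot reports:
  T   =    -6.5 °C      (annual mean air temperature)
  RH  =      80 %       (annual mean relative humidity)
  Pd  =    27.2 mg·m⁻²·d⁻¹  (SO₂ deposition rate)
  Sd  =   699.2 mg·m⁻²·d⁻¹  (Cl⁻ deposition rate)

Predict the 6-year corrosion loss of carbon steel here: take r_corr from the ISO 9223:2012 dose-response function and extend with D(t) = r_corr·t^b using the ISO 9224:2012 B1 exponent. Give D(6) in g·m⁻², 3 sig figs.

D(6) = 1.36e+03 g·m⁻²

carbon steel: T≤10 °C ⇒ hinge +0.150·(-6.5−10) = -2.4750
  Pd branch = 1.77·Pd^0.52·e^(0.02·RH+f) = 4.111 μm/a
  Sd branch = 0.102·Sd^0.62·e^(0.033·RH+0.04·T) = 63.95 μm/a
  sum: 4.111 + 63.95 → r_corr = 68.07 μm/a
Long-term exponent b (ISO 9224 Table 2, B1) = 0.523
  D(6) = 68.07 × 6^0.523 = 68.07 × 2.553 = 173.7 μm
  Mass loss = 173.7 μm × 7.85 g/cm³ = 1364 g·m⁻²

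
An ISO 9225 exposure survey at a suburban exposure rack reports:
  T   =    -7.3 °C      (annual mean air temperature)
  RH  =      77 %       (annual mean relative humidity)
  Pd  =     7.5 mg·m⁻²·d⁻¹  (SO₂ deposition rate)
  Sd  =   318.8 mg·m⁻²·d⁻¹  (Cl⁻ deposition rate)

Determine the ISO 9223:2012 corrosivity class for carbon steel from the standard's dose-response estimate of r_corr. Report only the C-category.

carbon steel: temperature factor f = +0.150·(-17.3) = -2.5950
  SO₂ term: 1.77·7.5^0.52·exp(0.02·77-2.5950) = 1.757
  Sd branch = 0.102·Sd^0.62·e^(0.033·RH+0.04·T) = 34.48 μm/a
  r_corr = 1.757 + 34.48 = 36.23 μm/a
36.2 μm/a falls in (25, 50] for carbon steel → category C3

C3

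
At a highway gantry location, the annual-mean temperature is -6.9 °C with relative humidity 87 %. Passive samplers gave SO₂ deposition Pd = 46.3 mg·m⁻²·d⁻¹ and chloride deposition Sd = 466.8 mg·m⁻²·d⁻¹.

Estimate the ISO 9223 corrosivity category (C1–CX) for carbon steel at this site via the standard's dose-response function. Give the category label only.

carbon steel: T≤10 °C ⇒ hinge +0.150·(-6.9−10) = -2.5350
  sulphur-dioxide contribution → 5.872 μm/a
  chloride contribution → 61.72 μm/a
  total first-year rate 67.6 μm/a
Category bounds: 50…80 μm/a bracket r_corr ⇒ C4

C4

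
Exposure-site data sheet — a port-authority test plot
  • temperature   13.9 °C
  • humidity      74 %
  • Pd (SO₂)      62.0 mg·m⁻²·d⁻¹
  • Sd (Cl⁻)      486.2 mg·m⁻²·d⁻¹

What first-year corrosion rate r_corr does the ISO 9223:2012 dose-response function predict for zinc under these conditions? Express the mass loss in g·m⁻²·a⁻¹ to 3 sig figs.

r_corr = 37.9 g·m⁻²·a⁻¹

zinc: f(T) = -0.071·(T−10) [T>10 °C] = -0.2769
  SO₂ term: 0.0129·62.0^0.44·exp(0.046·74-0.2769) = 1.809
  Sd branch = 0.0175·Sd^0.57·e^(0.008·RH+0.085·T) = 3.505 μm/a
  r_corr = 1.809 + 3.505 = 5.314 μm/a
Convert to mass loss: 5.314 μm/a × 7.14 g/cm³ = 37.94 g·m⁻²·a⁻¹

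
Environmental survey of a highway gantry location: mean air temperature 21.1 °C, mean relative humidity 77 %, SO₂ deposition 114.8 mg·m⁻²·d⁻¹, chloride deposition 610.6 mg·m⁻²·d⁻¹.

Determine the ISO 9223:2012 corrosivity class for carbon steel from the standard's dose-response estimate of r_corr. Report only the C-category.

carbon steel: T>10 °C ⇒ hinge -0.054·(21.1−10) = -0.5994
  sulphur-dioxide contribution → 53.41 μm/a
  chloride contribution → 160.6 μm/a
  total first-year rate 214.1 μm/a
ISO 9223 Table 2 (carbon steel): 200 < 214 ≤ 700 μm/a ⇒ CX

CX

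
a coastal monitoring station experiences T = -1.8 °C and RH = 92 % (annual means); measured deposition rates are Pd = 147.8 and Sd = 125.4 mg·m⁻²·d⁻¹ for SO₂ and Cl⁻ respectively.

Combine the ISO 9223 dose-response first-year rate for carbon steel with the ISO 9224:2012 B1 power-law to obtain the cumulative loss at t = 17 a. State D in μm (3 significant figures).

carbon steel: temperature factor f = +0.150·(-11.8) = -1.7700
  sulphur-dioxide contribution → 25.5 μm/a
  chloride contribution → 39.52 μm/a
  total first-year rate 65.02 μm/a
Power-law: D(17) = r_corr · 17^0.523
  D(17) = 65.02 × 17^0.523 = 65.02 × 4.401 = 286.1 μm

D(17) = 286 μm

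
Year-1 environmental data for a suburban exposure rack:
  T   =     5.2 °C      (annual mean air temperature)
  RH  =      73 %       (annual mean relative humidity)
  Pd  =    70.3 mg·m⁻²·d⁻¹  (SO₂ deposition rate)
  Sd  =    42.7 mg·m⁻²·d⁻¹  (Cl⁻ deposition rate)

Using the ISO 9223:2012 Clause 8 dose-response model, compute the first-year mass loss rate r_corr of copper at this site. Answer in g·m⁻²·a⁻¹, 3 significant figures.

r_corr = 10.3 g·m⁻²·a⁻¹

copper: T≤10 °C ⇒ hinge +0.126·(5.2−10) = -0.6048
  sulphur-dioxide contribution → 0.6491 μm/a
  chloride contribution → 0.5046 μm/a
  ⇒ r_corr(copper) = 1.154 μm/a
Convert to mass loss: 1.154 μm/a × 8.96 g/cm³ = 10.34 g·m⁻²·a⁻¹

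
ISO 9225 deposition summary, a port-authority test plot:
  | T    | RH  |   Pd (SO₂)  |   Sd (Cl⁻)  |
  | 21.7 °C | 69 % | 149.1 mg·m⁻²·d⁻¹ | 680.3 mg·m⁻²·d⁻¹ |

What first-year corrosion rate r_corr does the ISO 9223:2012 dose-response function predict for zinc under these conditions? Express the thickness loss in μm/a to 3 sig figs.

zinc: f(T) = -0.071·(T−10) [T>10 °C] = -0.8307
  SO₂ term: 0.0129·149.1^0.44·exp(0.046·69-0.8307) = 1.215
  Sd branch = 0.0175·Sd^0.57·e^(0.008·RH+0.085·T) = 7.915 μm/a
  r_corr = 1.215 + 7.915 = 9.13 μm/a

r_corr = 9.13 μm/a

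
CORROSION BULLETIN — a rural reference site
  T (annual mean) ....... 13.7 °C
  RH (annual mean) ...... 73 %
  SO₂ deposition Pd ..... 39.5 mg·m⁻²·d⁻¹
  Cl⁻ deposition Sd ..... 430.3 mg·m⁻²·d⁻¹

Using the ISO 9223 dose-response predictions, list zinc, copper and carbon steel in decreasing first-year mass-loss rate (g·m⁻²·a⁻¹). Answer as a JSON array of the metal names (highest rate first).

zinc: f(T) = -0.071·(T−10) [T>10 °C] = -0.2627
  Pd branch = 0.0129·Pd^0.44·e^(0.046·RH+f) = 1.437 μm/a
  Sd branch = 0.0175·Sd^0.57·e^(0.008·RH+0.085·T) = 3.189 μm/a
  r_corr = 1.437 + 3.189 = 4.626 μm/a
  mass loss = 4.626 μm/a × 7.14 g/cm³ = 33.03 g·m⁻²·a⁻¹
copper: T>10 °C ⇒ hinge -0.080·(13.7−10) = -0.2960
  SO₂ term: 0.0053·39.5^0.26·exp(0.059·73-0.2960) = 0.7609
  Cl⁻ term: 0.01025·430.3^0.27·exp(0.036·73+0.049·13.7) = 1.428
  r_corr = 0.7609 + 1.428 = 2.189 μm/a
  mass loss = 2.189 μm/a × 8.96 g/cm³ = 19.61 g·m⁻²·a⁻¹
carbon steel: temperature factor f = -0.054·(3.7) = -0.1998
  Pd branch = 1.77·Pd^0.52·e^(0.02·RH+f) = 42.22 μm/a
  Sd branch = 0.102·Sd^0.62·e^(0.033·RH+0.04·T) = 84.28 μm/a
  sum: 42.22 + 84.28 → r_corr = 126.5 μm/a
  mass loss = 126.5 μm/a × 7.85 g/cm³ = 993 g·m⁻²·a⁻¹
Ordering by g·m⁻²·a⁻¹: carbon steel (993) > zinc (33) > copper (19.6)

["carbon steel", "zinc", "copper"]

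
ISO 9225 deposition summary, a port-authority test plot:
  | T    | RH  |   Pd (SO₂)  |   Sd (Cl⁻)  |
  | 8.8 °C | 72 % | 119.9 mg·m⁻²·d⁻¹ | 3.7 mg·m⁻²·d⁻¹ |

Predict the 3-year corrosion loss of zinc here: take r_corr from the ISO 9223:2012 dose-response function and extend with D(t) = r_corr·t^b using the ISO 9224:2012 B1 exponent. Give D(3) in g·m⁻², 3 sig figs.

zinc: T≤10 °C ⇒ hinge +0.038·(8.8−10) = -0.0456
  SO₂ term: 0.0129·119.9^0.44·exp(0.046·72-0.0456) = 2.779
  Cl⁻ term: 0.0175·3.7^0.57·exp(0.008·72+0.085·8.8) = 0.1386
  sum: 2.779 + 0.1386 → r_corr = 2.917 μm/a
Long-term exponent b (ISO 9224 Table 2, B1) = 0.813
  D(3) = 2.917 × 3^0.813 = 2.917 × 2.443 = 7.127 μm
  Mass loss = 7.127 μm × 7.14 g/cm³ = 50.89 g·m⁻²

D(3) = 50.9 g·m⁻²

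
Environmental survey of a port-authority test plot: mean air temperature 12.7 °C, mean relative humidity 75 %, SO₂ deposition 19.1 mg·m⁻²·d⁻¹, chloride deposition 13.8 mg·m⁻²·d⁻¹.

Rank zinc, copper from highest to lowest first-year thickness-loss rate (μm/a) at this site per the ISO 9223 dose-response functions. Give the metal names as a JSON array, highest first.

["zinc", "copper"]

zinc: f(T) = -0.071·(T−10) [T>10 °C] = -0.1917
  Pd branch = 0.0129·Pd^0.44·e^(0.046·RH+f) = 1.228 μm/a
  Cl⁻ term: 0.0175·13.8^0.57·exp(0.008·75+0.085·12.7) = 0.419
  r_corr = 1.228 + 0.419 = 1.647 μm/a
copper: temperature factor f = -0.080·(2.7) = -0.2160
  Pd branch = 0.0053·Pd^0.26·e^(0.059·RH+f) = 0.7679 μm/a
  Cl⁻ term: 0.01025·13.8^0.27·exp(0.036·75+0.049·12.7) = 0.5772
  r_corr = 0.7679 + 0.5772 = 1.345 μm/a
Ordering by μm/a: zinc (1.65) > copper (1.35)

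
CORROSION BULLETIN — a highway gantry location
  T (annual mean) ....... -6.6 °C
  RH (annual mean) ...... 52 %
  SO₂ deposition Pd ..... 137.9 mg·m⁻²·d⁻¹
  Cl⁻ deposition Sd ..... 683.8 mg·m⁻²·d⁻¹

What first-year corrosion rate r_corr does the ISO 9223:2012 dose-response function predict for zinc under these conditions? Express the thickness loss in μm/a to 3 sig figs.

r_corr = 1.28 μm/a

zinc: f(T) = +0.038·(T−10) [T≤10 °C] = -0.6308
  sulphur-dioxide contribution → 0.656 μm/a
  chloride contribution → 0.6251 μm/a
  ⇒ r_corr(zinc) = 1.281 μm/a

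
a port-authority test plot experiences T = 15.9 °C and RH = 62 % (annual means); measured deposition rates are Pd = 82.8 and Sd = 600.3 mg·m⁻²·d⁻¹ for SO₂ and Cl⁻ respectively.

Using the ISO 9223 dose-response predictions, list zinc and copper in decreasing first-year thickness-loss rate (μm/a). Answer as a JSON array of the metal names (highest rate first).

["zinc", "copper"]

zinc: T>10 °C ⇒ hinge -0.071·(15.9−10) = -0.4189
  SO₂ term: 0.0129·82.8^0.44·exp(0.046·62-0.4189) = 1.026
  Sd branch = 0.0175·Sd^0.57·e^(0.008·RH+0.085·T) = 4.257 μm/a
  sum: 1.026 + 4.257 → r_corr = 5.283 μm/a
copper: f(T) = -0.080·(T−10) [T>10 °C] = -0.4720
  SO₂ term: 0.0053·82.8^0.26·exp(0.059·62-0.4720) = 0.4042
  Cl⁻ term: 0.01025·600.3^0.27·exp(0.036·62+0.049·15.9) = 1.171
  sum: 0.4042 + 1.171 → r_corr = 1.575 μm/a
Ordering by μm/a: zinc (5.28) > copper (1.58)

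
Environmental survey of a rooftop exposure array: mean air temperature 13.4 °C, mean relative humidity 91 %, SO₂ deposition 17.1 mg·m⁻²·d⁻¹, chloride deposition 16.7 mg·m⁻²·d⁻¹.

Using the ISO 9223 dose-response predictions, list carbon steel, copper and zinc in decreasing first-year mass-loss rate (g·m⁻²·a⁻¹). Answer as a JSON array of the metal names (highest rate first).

["carbon steel", "copper", "zinc"]

carbon steel: temperature factor f = -0.054·(3.4) = -0.1836
  sulphur-dioxide contribution → 39.79 μm/a
  chloride contribution → 20.12 μm/a
  ⇒ r_corr(carbon steel) = 59.91 μm/a
  mass loss = 59.91 μm/a × 7.85 g/cm³ = 470.3 g·m⁻²·a⁻¹
copper: f(T) = -0.080·(T−10) [T>10 °C] = -0.2720
  sulphur-dioxide contribution → 1.813 μm/a
  chloride contribution → 1.119 μm/a
  total first-year rate 2.932 μm/a
  mass loss = 2.932 μm/a × 8.96 g/cm³ = 26.27 g·m⁻²·a⁻¹
zinc: T>10 °C ⇒ hinge -0.071·(13.4−10) = -0.2414
  sulphur-dioxide contribution → 2.324 μm/a
  chloride contribution → 0.5634 μm/a
  total first-year rate 2.887 μm/a
  mass loss = 2.887 μm/a × 7.14 g/cm³ = 20.62 g·m⁻²·a⁻¹
Ordering by g·m⁻²·a⁻¹: carbon steel (470) > copper (26.3) > zinc (20.6)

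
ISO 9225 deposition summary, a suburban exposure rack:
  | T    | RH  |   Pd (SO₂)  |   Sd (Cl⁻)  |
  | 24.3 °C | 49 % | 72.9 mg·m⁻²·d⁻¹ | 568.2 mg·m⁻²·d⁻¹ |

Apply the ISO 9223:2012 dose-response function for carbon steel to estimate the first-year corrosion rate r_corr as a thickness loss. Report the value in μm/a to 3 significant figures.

r_corr = 89.6 μm/a

carbon steel: temperature factor f = -0.054·(14.3) = -0.7722
  SO₂ term: 1.77·72.9^0.52·exp(0.02·49-0.7722) = 20.27
  Sd branch = 0.102·Sd^0.62·e^(0.033·RH+0.04·T) = 69.31 μm/a
  sum: 20.27 + 69.31 → r_corr = 89.58 μm/a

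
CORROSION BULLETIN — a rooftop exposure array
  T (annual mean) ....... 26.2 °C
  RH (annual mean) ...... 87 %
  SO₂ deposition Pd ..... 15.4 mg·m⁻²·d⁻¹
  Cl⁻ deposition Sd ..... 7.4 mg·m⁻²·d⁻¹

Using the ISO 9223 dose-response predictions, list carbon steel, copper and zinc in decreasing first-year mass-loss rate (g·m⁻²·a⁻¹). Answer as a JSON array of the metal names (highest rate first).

["carbon steel", "copper", "zinc"]

carbon steel: T>10 °C ⇒ hinge -0.054·(26.2−10) = -0.8748
  SO₂ term: 1.77·15.4^0.52·exp(0.02·87-0.8748) = 17.43
  Cl⁻ term: 0.102·7.4^0.62·exp(0.033·87+0.04·26.2) = 17.76
  sum: 17.43 + 17.76 → r_corr = 35.19 μm/a
  mass loss = 35.19 μm/a × 7.85 g/cm³ = 276.2 g·m⁻²·a⁻¹
copper: temperature factor f = -0.080·(16.2) = -1.2960
  Pd branch = 0.0053·Pd^0.26·e^(0.059·RH+f) = 0.5005 μm/a
  Cl⁻ term: 0.01025·7.4^0.27·exp(0.036·87+0.049·26.2) = 1.456
  r_corr = 0.5005 + 1.456 = 1.957 μm/a
  mass loss = 1.957 μm/a × 8.96 g/cm³ = 17.53 g·m⁻²·a⁻¹
zinc: temperature factor f = -0.071·(16.2) = -1.1502
  Pd branch = 0.0129·Pd^0.44·e^(0.046·RH+f) = 0.7441 μm/a
  Cl⁻ term: 0.0175·7.4^0.57·exp(0.008·87+0.085·26.2) = 1.018
  sum: 0.7441 + 1.018 → r_corr = 1.763 μm/a
  mass loss = 1.763 μm/a × 7.14 g/cm³ = 12.58 g·m⁻²·a⁻¹
Ordering by g·m⁻²·a⁻¹: carbon steel (276) > copper (17.5) > zinc (12.6)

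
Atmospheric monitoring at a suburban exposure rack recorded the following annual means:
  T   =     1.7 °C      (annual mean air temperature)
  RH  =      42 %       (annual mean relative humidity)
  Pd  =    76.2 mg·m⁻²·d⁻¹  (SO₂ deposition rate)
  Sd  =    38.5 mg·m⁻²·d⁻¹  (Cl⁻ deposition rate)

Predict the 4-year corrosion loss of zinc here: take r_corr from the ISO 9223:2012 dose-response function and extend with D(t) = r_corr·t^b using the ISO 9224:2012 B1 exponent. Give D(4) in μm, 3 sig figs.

D(4) = 2.05 μm

zinc: f(T) = +0.038·(T−10) [T≤10 °C] = -0.3154
  SO₂ term: 0.0129·76.2^0.44·exp(0.046·42-0.3154) = 0.4373
  Sd branch = 0.0175·Sd^0.57·e^(0.008·RH+0.085·T) = 0.2267 μm/a
  sum: 0.4373 + 0.2267 → r_corr = 0.6639 μm/a
Power-law: D(4) = r_corr · 4^0.813
  D(4) = 0.6639 × 4^0.813 = 0.6639 × 3.087 = 2.049 μm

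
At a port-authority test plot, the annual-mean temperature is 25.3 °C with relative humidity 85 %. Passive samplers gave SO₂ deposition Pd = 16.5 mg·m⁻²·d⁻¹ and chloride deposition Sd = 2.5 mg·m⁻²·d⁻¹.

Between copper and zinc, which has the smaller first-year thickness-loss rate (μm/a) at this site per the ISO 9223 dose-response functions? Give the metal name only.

zinc

copper: temperature factor f = -0.080·(15.3) = -1.2240
  Pd branch = 0.0053·Pd^0.26·e^(0.059·RH+f) = 0.4867 μm/a
  Sd branch = 0.01025·Sd^0.27·e^(0.036·RH+0.049·T) = 0.9672 μm/a
  r_corr = 0.4867 + 0.9672 = 1.454 μm/a
zinc: temperature factor f = -0.071·(15.3) = -1.0863
  Pd branch = 0.0129·Pd^0.44·e^(0.046·RH+f) = 0.7458 μm/a
  Sd branch = 0.0175·Sd^0.57·e^(0.008·RH+0.085·T) = 0.5002 μm/a
  sum: 0.7458 + 0.5002 → r_corr = 1.246 μm/a
Ordering by μm/a: copper (1.45) > zinc (1.25)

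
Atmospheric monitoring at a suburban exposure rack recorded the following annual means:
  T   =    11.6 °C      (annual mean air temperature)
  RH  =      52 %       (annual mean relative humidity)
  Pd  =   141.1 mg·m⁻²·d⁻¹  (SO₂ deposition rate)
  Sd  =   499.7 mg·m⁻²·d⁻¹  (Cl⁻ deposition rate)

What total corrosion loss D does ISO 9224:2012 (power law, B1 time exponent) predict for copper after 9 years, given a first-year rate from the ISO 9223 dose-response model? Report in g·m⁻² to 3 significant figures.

D(9) = 38.5 g·m⁻²

copper: f(T) = -0.080·(T−10) [T>10 °C] = -0.1280
  Pd branch = 0.0053·Pd^0.26·e^(0.059·RH+f) = 0.3631 μm/a
  Cl⁻ term: 0.01025·499.7^0.27·exp(0.036·52+0.049·11.6) = 0.6298
  r_corr = 0.3631 + 0.6298 = 0.9929 μm/a
Power-law: D(9) = r_corr · 9^0.667
  D(9) = 0.9929 × 9^0.667 = 0.9929 × 4.33 = 4.299 μm
  Mass loss = 4.299 μm × 8.96 g/cm³ = 38.52 g·m⁻²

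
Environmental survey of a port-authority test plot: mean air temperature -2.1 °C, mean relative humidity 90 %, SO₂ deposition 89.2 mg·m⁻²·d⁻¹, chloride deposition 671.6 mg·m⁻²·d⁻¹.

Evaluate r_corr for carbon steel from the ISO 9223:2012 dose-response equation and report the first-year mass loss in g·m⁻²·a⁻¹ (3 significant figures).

r_corr = 954 g·m⁻²·a⁻¹

carbon steel: f(T) = +0.150·(T−10) [T≤10 °C] = -1.8150
  SO₂ term: 1.77·89.2^0.52·exp(0.02·90-1.8150) = 18.02
  Sd branch = 0.102·Sd^0.62·e^(0.033·RH+0.04·T) = 103.5 μm/a
  r_corr = 18.02 + 103.5 = 121.5 μm/a
Convert to mass loss: 121.5 μm/a × 7.85 g/cm³ = 953.6 g·m⁻²·a⁻¹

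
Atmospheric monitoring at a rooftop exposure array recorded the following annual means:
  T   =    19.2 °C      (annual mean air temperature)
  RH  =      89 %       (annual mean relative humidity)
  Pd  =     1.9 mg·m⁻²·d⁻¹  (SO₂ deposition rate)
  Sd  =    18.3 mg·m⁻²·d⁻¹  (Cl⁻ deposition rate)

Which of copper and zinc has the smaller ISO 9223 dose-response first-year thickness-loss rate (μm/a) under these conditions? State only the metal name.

zinc

copper: f(T) = -0.080·(T−10) [T>10 °C] = -0.7360
  sulphur-dioxide contribution → 0.5723 μm/a
  chloride contribution → 1.418 μm/a
  ⇒ r_corr(copper) = 1.99 μm/a
zinc: temperature factor f = -0.071·(9.2) = -0.6532
  sulphur-dioxide contribution → 0.534 μm/a
  chloride contribution → 0.9564 μm/a
  ⇒ r_corr(zinc) = 1.49 μm/a
Ordering by μm/a: copper (1.99) > zinc (1.49)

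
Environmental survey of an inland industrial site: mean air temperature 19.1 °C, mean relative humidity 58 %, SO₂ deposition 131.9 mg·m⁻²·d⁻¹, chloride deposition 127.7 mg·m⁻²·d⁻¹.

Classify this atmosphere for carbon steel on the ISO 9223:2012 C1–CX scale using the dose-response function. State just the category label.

carbon steel: T>10 °C ⇒ hinge -0.054·(19.1−10) = -0.4914
  sulphur-dioxide contribution → 43.74 μm/a
  chloride contribution → 30.02 μm/a
  total first-year rate 73.76 μm/a
73.8 μm/a falls in (50, 80] for carbon steel → category C4

C4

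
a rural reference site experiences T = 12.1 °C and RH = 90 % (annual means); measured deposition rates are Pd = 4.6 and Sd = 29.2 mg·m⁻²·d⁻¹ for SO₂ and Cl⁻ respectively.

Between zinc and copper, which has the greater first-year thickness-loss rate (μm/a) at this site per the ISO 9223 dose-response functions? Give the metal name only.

zinc: T>10 °C ⇒ hinge -0.071·(12.1−10) = -0.1491
  Pd branch = 0.0129·Pd^0.44·e^(0.046·RH+f) = 1.366 μm/a
  Sd branch = 0.0175·Sd^0.57·e^(0.008·RH+0.085·T) = 0.6881 μm/a
  sum: 1.366 + 0.6881 → r_corr = 2.054 μm/a
copper: f(T) = -0.080·(T−10) [T>10 °C] = -0.1680
  Pd branch = 0.0053·Pd^0.26·e^(0.059·RH+f) = 1.348 μm/a
  Sd branch = 0.01025·Sd^0.27·e^(0.036·RH+0.049·T) = 1.178 μm/a
  sum: 1.348 + 1.178 → r_corr = 2.526 μm/a
Ordering by μm/a: copper (2.53) > zinc (2.05)

copper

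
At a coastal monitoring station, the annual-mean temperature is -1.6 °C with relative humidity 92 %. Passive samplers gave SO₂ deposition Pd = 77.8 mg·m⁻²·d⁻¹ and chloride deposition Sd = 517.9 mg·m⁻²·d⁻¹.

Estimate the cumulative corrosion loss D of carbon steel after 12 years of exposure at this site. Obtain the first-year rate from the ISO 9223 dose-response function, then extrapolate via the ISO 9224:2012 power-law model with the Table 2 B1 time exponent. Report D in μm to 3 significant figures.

carbon steel: T≤10 °C ⇒ hinge +0.150·(-1.6−10) = -1.7400
  SO₂ term: 1.77·77.8^0.52·exp(0.02·92-1.7400) = 18.82
  Sd branch = 0.102·Sd^0.62·e^(0.033·RH+0.04·T) = 95.97 μm/a
  r_corr = 18.82 + 95.97 = 114.8 μm/a
ISO 9224: D(t) = r_corr · t^b with b = 0.523 (carbon steel, B1)
  D(12) = 114.8 × 12^0.523 = 114.8 × 3.668 = 421.1 μm

D(12) = 421 μm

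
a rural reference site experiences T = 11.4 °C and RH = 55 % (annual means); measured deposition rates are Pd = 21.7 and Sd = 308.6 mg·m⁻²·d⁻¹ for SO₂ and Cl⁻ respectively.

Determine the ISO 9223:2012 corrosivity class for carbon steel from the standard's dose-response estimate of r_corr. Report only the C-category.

carbon steel: T>10 °C ⇒ hinge -0.054·(11.4−10) = -0.0756
  sulphur-dioxide contribution → 24.42 μm/a
  chloride contribution → 34.54 μm/a
  ⇒ r_corr(carbon steel) = 58.96 μm/a
59 μm/a falls in (50, 80] for carbon steel → category C4

C4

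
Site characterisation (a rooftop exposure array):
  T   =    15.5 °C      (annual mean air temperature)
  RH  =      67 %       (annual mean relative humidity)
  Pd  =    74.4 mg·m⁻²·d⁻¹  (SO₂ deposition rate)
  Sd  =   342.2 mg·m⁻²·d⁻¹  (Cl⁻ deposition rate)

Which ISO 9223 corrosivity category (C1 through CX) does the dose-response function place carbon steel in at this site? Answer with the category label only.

C5

carbon steel: T>10 °C ⇒ hinge -0.054·(15.5−10) = -0.2970
  sulphur-dioxide contribution → 47.22 μm/a
  chloride contribution → 64.47 μm/a
  ⇒ r_corr(carbon steel) = 111.7 μm/a
ISO 9223 Table 2 (carbon steel): 80 < 112 ≤ 200 μm/a ⇒ C5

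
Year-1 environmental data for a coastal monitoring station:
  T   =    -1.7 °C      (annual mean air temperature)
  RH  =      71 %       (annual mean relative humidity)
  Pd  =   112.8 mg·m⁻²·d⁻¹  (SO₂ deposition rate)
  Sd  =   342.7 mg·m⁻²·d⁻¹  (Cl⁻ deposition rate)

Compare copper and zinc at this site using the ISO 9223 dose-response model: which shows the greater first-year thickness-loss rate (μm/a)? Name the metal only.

zinc

copper: T≤10 °C ⇒ hinge +0.126·(-1.7−10) = -1.4742
  sulphur-dioxide contribution → 0.2735 μm/a
  chloride contribution → 0.5875 μm/a
  total first-year rate 0.861 μm/a
zinc: T≤10 °C ⇒ hinge +0.038·(-1.7−10) = -0.4446
  sulphur-dioxide contribution → 1.734 μm/a
  chloride contribution → 0.7445 μm/a
  total first-year rate 2.478 μm/a
Ordering by μm/a: zinc (2.48) > copper (0.861)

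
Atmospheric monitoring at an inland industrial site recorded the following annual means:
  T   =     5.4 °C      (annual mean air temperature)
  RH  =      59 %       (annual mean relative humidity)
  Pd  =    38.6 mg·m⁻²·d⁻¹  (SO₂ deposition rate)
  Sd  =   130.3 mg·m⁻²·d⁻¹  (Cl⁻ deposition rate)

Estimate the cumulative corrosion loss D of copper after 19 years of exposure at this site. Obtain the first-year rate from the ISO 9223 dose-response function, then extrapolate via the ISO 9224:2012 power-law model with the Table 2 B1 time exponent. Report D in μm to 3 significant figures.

copper: T≤10 °C ⇒ hinge +0.126·(5.4−10) = -0.5796
  SO₂ term: 0.0053·38.6^0.26·exp(0.059·59-0.5796) = 0.2494
  Cl⁻ term: 0.01025·130.3^0.27·exp(0.036·59+0.049·5.4) = 0.416
  sum: 0.2494 + 0.416 → r_corr = 0.6654 μm/a
ISO 9224: D(t) = r_corr · t^b with b = 0.667 (copper, B1)
  D(19) = 0.6654 × 19^0.667 = 0.6654 × 7.127 = 4.743 μm

D(19) = 4.74 μm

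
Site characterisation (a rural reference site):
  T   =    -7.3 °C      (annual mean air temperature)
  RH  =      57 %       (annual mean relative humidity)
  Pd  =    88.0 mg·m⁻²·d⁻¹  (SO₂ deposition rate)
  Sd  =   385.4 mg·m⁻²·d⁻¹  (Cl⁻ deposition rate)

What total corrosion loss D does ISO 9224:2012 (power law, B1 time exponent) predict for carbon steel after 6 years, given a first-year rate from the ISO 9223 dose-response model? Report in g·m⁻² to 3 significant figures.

carbon steel: f(T) = +0.150·(T−10) [T≤10 °C] = -2.5950
  Pd branch = 1.77·Pd^0.52·e^(0.02·RH+f) = 4.238 μm/a
  Sd branch = 0.102·Sd^0.62·e^(0.033·RH+0.04·T) = 20.04 μm/a
  sum: 4.238 + 20.04 → r_corr = 24.28 μm/a
Long-term exponent b (ISO 9224 Table 2, B1) = 0.523
  D(6) = 24.28 × 6^0.523 = 24.28 × 2.553 = 61.98 μm
  Mass loss = 61.98 μm × 7.85 g/cm³ = 486.5 g·m⁻²

D(6) = 487 g·m⁻²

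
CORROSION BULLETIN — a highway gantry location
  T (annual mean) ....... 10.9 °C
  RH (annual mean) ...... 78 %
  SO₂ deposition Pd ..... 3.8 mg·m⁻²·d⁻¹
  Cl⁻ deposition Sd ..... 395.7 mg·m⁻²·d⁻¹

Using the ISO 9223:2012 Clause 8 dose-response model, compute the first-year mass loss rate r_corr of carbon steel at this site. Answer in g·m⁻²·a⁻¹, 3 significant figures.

r_corr = 788 g·m⁻²·a⁻¹

carbon steel: T>10 °C ⇒ hinge -0.054·(10.9−10) = -0.0486
  sulphur-dioxide contribution → 16.06 μm/a
  chloride contribution → 84.37 μm/a
  total first-year rate 100.4 μm/a
Convert to mass loss: 100.4 μm/a × 7.85 g/cm³ = 788.4 g·m⁻²·a⁻¹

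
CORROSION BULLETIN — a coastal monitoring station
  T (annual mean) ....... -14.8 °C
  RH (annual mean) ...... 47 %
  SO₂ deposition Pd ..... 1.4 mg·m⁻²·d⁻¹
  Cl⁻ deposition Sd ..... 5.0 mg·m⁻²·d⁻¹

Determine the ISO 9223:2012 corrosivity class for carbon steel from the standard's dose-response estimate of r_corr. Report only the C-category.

C1

carbon steel: T≤10 °C ⇒ hinge +0.150·(-14.8−10) = -3.7200
  SO₂ term: 1.77·1.4^0.52·exp(0.02·47-3.7200) = 0.1308
  Sd branch = 0.102·Sd^0.62·e^(0.033·RH+0.04·T) = 0.7219 μm/a
  sum: 0.1308 + 0.7219 → r_corr = 0.8527 μm/a
ISO 9223 Table 2 (carbon steel): 0 < 0.853 ≤ 1.3 μm/a ⇒ C1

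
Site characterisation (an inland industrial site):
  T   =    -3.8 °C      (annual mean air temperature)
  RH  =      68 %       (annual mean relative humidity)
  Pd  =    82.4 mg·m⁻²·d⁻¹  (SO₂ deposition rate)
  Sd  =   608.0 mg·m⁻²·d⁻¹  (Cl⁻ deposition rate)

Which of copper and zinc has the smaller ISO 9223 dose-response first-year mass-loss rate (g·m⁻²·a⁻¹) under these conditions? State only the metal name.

copper

copper: f(T) = +0.126·(T−10) [T≤10 °C] = -1.7388
  sulphur-dioxide contribution → 0.1621 μm/a
  chloride contribution → 0.5555 μm/a
  total first-year rate 0.7175 μm/a
  mass loss = 0.7175 μm/a × 8.96 g/cm³ = 6.429 g·m⁻²·a⁻¹
zinc: T≤10 °C ⇒ hinge +0.038·(-3.8−10) = -0.5244
  sulphur-dioxide contribution → 1.214 μm/a
  chloride contribution → 0.843 μm/a
  total first-year rate 2.057 μm/a
  mass loss = 2.057 μm/a × 7.14 g/cm³ = 14.69 g·m⁻²·a⁻¹
Ordering by g·m⁻²·a⁻¹: zinc (14.7) > copper (6.43)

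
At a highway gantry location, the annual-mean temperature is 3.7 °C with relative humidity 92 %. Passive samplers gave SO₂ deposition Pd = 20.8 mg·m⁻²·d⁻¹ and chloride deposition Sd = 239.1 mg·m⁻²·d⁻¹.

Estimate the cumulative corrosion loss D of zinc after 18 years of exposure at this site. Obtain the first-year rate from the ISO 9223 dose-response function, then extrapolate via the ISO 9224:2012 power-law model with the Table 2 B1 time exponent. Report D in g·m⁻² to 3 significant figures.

D(18) = 284 g·m⁻²

zinc: temperature factor f = +0.038·(-6.3) = -0.2394
  Pd branch = 0.0129·Pd^0.44·e^(0.046·RH+f) = 2.658 μm/a
  Sd branch = 0.0175·Sd^0.57·e^(0.008·RH+0.085·T) = 1.135 μm/a
  sum: 2.658 + 1.135 → r_corr = 3.793 μm/a
ISO 9224: D(t) = r_corr · t^b with b = 0.813 (zinc, B1)
  D(18) = 3.793 × 18^0.813 = 3.793 × 10.48 = 39.76 μm
  Mass loss = 39.76 μm × 7.14 g/cm³ = 283.9 g·m⁻²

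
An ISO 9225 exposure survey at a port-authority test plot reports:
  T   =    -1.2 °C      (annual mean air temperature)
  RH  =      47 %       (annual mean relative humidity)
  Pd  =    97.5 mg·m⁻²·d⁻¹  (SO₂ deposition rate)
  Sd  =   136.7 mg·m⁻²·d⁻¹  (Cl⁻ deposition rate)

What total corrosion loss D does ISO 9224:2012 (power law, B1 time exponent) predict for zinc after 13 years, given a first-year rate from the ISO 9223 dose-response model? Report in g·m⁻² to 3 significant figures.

D(13) = 53.4 g·m⁻²

zinc: temperature factor f = +0.038·(-11.2) = -0.4256
  SO₂ term: 0.0129·97.5^0.44·exp(0.046·47-0.4256) = 0.5494
  Sd branch = 0.0175·Sd^0.57·e^(0.008·RH+0.085·T) = 0.3797 μm/a
  r_corr = 0.5494 + 0.3797 = 0.929 μm/a
ISO 9224: D(t) = r_corr · t^b with b = 0.813 (zinc, B1)
  D(13) = 0.929 × 13^0.813 = 0.929 × 8.047 = 7.476 μm
  Mass loss = 7.476 μm × 7.14 g/cm³ = 53.38 g·m⁻²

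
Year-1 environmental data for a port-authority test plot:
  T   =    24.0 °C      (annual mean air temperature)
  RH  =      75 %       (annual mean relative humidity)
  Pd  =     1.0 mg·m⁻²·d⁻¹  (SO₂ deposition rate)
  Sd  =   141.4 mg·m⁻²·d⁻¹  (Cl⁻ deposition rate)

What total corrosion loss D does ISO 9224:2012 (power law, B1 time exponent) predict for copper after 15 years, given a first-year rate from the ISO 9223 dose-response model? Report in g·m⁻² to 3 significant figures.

copper: temperature factor f = -0.080·(14.0) = -1.1200
  Pd branch = 0.0053·Pd^0.26·e^(0.059·RH+f) = 0.1444 μm/a
  Sd branch = 0.01025·Sd^0.27·e^(0.036·RH+0.049·T) = 1.882 μm/a
  sum: 0.1444 + 1.882 → r_corr = 2.027 μm/a
Power-law: D(15) = r_corr · 15^0.667
  D(15) = 2.027 × 15^0.667 = 2.027 × 6.088 = 12.34 μm
  Mass loss = 12.34 μm × 8.96 g/cm³ = 110.5 g·m⁻²

D(15) = 111 g·m⁻²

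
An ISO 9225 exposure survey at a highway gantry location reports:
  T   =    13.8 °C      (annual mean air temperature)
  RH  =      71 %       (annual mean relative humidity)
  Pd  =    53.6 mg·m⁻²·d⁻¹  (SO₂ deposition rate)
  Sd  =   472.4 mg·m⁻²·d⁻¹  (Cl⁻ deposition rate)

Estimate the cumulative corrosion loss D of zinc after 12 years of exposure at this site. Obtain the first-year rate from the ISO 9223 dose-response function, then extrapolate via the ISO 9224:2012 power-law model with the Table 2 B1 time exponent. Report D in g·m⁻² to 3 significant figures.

D(12) = 260 g·m⁻²

zinc: temperature factor f = -0.071·(3.8) = -0.2698
  SO₂ term: 0.0129·53.6^0.44·exp(0.046·71-0.2698) = 1.488
  Sd branch = 0.0175·Sd^0.57·e^(0.008·RH+0.085·T) = 3.338 μm/a
  r_corr = 1.488 + 3.338 = 4.826 μm/a
ISO 9224: D(t) = r_corr · t^b with b = 0.813 (zinc, B1)
  D(12) = 4.826 × 12^0.813 = 4.826 × 7.54 = 36.39 μm
  Mass loss = 36.39 μm × 7.14 g/cm³ = 259.8 g·m⁻²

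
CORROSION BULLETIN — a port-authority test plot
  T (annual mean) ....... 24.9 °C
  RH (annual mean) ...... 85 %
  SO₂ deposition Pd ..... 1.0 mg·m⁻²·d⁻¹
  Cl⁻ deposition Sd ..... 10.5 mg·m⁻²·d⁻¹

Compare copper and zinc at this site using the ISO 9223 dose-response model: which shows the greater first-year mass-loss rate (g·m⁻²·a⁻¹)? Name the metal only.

copper: temperature factor f = -0.080·(14.9) = -1.1920
  SO₂ term: 0.0053·1.0^0.26·exp(0.059·85-1.1920) = 0.2424
  Cl⁻ term: 0.01025·10.5^0.27·exp(0.036·85+0.049·24.9) = 1.397
  r_corr = 0.2424 + 1.397 = 1.64 μm/a
  mass loss = 1.64 μm/a × 8.96 g/cm³ = 14.69 g·m⁻²·a⁻¹
zinc: f(T) = -0.071·(T−10) [T>10 °C] = -1.0579
  Pd branch = 0.0129·Pd^0.44·e^(0.046·RH+f) = 0.2235 μm/a
  Cl⁻ term: 0.0175·10.5^0.57·exp(0.008·85+0.085·24.9) = 1.096
  sum: 0.2235 + 1.096 → r_corr = 1.319 μm/a
  mass loss = 1.319 μm/a × 7.14 g/cm³ = 9.418 g·m⁻²·a⁻¹
Ordering by g·m⁻²·a⁻¹: copper (14.7) > zinc (9.42)

copper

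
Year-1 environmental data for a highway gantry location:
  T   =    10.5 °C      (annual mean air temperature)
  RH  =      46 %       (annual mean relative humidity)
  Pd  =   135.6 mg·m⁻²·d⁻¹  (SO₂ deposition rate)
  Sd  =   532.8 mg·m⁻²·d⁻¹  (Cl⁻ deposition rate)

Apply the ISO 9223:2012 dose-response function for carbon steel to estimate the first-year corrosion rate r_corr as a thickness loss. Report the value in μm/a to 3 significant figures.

r_corr = 90.3 μm/a

carbon steel: temperature factor f = -0.054·(0.5) = -0.0270
  sulphur-dioxide contribution → 55.54 μm/a
  chloride contribution → 34.73 μm/a
  total first-year rate 90.27 μm/a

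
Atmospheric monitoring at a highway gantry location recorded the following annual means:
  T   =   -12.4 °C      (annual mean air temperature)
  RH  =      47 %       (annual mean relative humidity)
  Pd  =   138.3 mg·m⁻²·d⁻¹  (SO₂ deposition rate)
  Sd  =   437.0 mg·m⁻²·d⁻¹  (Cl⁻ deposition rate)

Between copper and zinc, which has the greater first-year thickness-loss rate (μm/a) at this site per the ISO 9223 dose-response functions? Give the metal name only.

copper: f(T) = +0.126·(T−10) [T≤10 °C] = -2.8224
  sulphur-dioxide contribution → 0.01817 μm/a
  chloride contribution → 0.1565 μm/a
  total first-year rate 0.1747 μm/a
zinc: f(T) = +0.038·(T−10) [T≤10 °C] = -0.8512
  sulphur-dioxide contribution → 0.4186 μm/a
  chloride contribution → 0.2842 μm/a
  ⇒ r_corr(zinc) = 0.7028 μm/a
Ordering by μm/a: zinc (0.703) > copper (0.175)

zinc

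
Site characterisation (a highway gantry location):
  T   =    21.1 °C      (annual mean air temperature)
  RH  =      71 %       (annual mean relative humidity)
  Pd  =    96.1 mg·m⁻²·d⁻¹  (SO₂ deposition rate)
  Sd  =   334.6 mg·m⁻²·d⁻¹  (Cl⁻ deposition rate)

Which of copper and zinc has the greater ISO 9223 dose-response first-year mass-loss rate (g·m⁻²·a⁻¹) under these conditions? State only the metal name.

copper: f(T) = -0.080·(T−10) [T>10 °C] = -0.8880
  Pd branch = 0.0053·Pd^0.26·e^(0.059·RH+f) = 0.4714 μm/a
  Cl⁻ term: 0.01025·334.6^0.27·exp(0.036·71+0.049·21.1) = 1.784
  r_corr = 0.4714 + 1.784 = 2.256 μm/a
  mass loss = 2.256 μm/a × 8.96 g/cm³ = 20.21 g·m⁻²·a⁻¹
zinc: T>10 °C ⇒ hinge -0.071·(21.1−10) = -0.7881
  SO₂ term: 0.0129·96.1^0.44·exp(0.046·71-0.7881) = 1.146
  Sd branch = 0.0175·Sd^0.57·e^(0.008·RH+0.085·T) = 5.1 μm/a
  sum: 1.146 + 5.1 → r_corr = 6.246 μm/a
  mass loss = 6.246 μm/a × 7.14 g/cm³ = 44.6 g·m⁻²·a⁻¹
Ordering by g·m⁻²·a⁻¹: zinc (44.6) > copper (20.2)

zinc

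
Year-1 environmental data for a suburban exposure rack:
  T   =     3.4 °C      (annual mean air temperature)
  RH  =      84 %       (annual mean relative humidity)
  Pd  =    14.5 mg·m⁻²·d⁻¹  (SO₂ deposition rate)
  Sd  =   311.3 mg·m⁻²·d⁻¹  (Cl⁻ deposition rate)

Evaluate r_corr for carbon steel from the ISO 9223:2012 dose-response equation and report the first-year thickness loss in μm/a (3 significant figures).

r_corr = 79.8 μm/a

carbon steel: temperature factor f = +0.150·(-6.6) = -0.9900
  sulphur-dioxide contribution → 14.18 μm/a
  chloride contribution → 65.66 μm/a
  total first-year rate 79.84 μm/a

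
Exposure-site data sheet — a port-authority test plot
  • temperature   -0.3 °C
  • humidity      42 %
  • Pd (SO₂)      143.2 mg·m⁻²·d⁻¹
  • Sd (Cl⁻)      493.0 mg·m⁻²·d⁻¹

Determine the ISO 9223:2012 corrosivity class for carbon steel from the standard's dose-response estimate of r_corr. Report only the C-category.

carbon steel: T≤10 °C ⇒ hinge +0.150·(-0.3−10) = -1.5450
  SO₂ term: 1.77·143.2^0.52·exp(0.02·42-1.5450) = 11.56
  Cl⁻ term: 0.102·493.0^0.62·exp(0.033·42+0.04·-0.3) = 18.83
  sum: 11.56 + 18.83 → r_corr = 30.39 μm/a
ISO 9223 Table 2 (carbon steel): 25 < 30.4 ≤ 50 μm/a ⇒ C3

C3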